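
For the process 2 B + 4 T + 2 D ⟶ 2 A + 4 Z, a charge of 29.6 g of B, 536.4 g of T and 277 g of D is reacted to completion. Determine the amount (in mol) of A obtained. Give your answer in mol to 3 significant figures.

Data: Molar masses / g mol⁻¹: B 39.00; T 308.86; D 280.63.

0.759 mol

n(B) = 29.60 / 39.00 = 0.7590 mol
n(T) = 536.4 / 308.86 = 1.737 mol
n(D) = 277.0 / 280.63 = 0.9871 mol
n/ν for B = 0.7590/2 = 0.3795
n/ν for T = 1.737/4 = 0.4343
n/ν for D = 0.9871/2 = 0.4936
Smallest n/ν is B → limiting reagent.
n(A) = (2/2) × 0.7590 = 0.7590 mol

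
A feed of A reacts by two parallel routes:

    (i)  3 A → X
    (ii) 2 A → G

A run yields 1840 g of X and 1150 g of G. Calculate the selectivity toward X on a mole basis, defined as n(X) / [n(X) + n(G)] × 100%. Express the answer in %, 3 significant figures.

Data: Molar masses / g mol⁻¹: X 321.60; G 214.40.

51.6 %

n(X) = 1840 / 321.60 = 5.721 mol
n(G) = 1150 / 214.40 = 5.364 mol
selectivity = 5.721/(5.721+5.364) × 100 = 51.61 %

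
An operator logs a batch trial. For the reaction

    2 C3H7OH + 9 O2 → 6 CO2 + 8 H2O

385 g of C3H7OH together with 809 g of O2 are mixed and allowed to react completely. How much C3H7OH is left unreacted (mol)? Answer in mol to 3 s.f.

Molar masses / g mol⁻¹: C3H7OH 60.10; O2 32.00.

0.788 mol

n(C3H7OH) = 385.0 / 60.10 = 6.406 mol
n(O2) = 809.0 / 32.00 = 25.28 mol
n/ν for C3H7OH = 6.406/2 = 3.203
n/ν for O2 = 25.28/9 = 2.809
Smallest n/ν is O2 → limiting reagent.
C3H7OH consumed = (2/9) × 25.28 = 5.618 mol
C3H7OH remaining = 6.406 − 5.618 = 0.7880 mol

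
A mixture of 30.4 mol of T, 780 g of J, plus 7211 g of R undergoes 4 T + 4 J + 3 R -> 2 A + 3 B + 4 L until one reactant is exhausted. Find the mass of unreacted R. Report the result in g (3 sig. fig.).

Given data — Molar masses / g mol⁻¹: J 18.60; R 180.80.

3090 g

n(T) = 30.40 mol
n(J) = 780.0 / 18.60 = 41.94 mol
n(R) = 7211 / 180.80 = 39.88 mol
n/ν for T = 30.40/4 = 7.600
n/ν for J = 41.94/4 = 10.49
n/ν for R = 39.88/3 = 13.29
Smallest n/ν is T → limiting reagent.
R consumed = (3/4) × 30.40 = 22.80 mol
R remaining = 39.88 − 22.80 = 17.08 mol
mass = 17.08 × 180.80 = 3088 g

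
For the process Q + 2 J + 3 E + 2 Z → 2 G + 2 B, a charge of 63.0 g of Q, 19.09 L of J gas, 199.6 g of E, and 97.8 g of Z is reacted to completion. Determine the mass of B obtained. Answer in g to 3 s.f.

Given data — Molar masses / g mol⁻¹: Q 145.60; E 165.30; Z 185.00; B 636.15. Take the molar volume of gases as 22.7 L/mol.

336 g

n(Q) = 63.00 / 145.60 = 0.4327 mol
n(J) = 19.09 / 22.7 = 0.8410 mol
n(E) = 199.6 / 165.30 = 1.208 mol
n(Z) = 97.80 / 185.00 = 0.5286 mol
n/ν → Q: 0.4327, J: 0.4205, E: 0.4027, Z: 0.2643; Z is limiting.
n(B) = (2/2) × 0.5286 = 0.5286 mol
mass = 0.5286 × 636.15 = 336.3 g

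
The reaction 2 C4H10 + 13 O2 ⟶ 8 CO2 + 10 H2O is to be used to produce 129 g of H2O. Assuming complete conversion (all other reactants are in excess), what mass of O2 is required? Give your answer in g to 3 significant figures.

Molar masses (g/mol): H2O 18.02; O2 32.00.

n(H2O) = 129 / 18.02 = 7.159 mol
n(O2) = (13/10) × 7.159 = 9.307 mol
mass = 9.307 × 32.00 = 297.8 g

298 g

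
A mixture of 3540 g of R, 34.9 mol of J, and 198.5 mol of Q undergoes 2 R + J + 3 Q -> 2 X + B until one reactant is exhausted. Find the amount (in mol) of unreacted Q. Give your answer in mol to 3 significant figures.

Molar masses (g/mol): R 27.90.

n(R) = 3540 / 27.90 = 126.9 mol
n(J) = 34.90 mol
n(Q) = 198.5 mol
n/ν → R: 63.45, J: 34.90, Q: 66.17; J is limiting.
Q consumed = (3/1) × 34.90 = 104.7 mol
Q remaining = 198.5 − 104.7 = 93.80 mol

93.8 mol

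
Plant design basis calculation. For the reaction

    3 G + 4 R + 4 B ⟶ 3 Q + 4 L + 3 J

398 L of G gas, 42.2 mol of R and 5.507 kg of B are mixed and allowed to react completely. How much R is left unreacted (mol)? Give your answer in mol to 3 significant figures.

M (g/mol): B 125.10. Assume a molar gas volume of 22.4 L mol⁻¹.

n(G) = 398.0 / 22.4 = 17.77 mol
n(R) = 42.20 mol
n(B) = 5.507×1000 / 125.10 = 44.02 mol
n/ν for G = 17.77/3 = 5.923
n/ν for R = 42.20/4 = 10.55
n/ν for B = 44.02/4 = 11.01
Smallest n/ν is G → limiting reagent.
R consumed = (4/3) × 17.77 = 23.69 mol
R remaining = 42.20 − 23.69 = 18.51 mol

18.5 mol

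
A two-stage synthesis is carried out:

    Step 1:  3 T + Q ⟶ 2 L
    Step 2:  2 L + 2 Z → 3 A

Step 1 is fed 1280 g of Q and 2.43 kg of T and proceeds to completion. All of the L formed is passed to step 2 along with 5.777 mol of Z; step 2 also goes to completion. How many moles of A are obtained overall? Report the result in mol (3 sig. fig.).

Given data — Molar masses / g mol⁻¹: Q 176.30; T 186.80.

Step 1:
n(Q) = 1280 / 176.30 = 7.260 mol
n(T) = 2.430×1000 / 186.80 = 13.01 mol
n/ν for Q = 7.260/1 = 7.260
n/ν for T = 13.01/3 = 4.337
Smallest n/ν is T → limiting reagent.
n(L) produced = (2/3) × 13.01 = 8.673 mol
Step 2:
n(L) available = 8.673 mol
n(Z) = 5.777 mol
n/ν for L = 8.673/2 = 4.337
n/ν for Z = 5.777/2 = 2.889
Smallest n/ν is Z → limiting reagent.
n(A) = (3/2) × 5.777 = 8.666 mol

8.67 mol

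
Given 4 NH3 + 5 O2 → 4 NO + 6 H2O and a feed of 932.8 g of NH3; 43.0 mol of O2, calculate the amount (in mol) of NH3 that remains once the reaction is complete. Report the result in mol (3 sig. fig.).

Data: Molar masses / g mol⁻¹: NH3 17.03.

20.4 mol

n(NH3) = 932.8 / 17.03 = 54.77 mol
n(O2) = 43.00 mol
n/ν for NH3 = 54.77/4 = 13.69
n/ν for O2 = 43.00/5 = 8.600
Smallest n/ν is O2 → limiting reagent.
NH3 consumed = (4/5) × 43.00 = 34.40 mol
NH3 remaining = 54.77 − 34.40 = 20.37 mol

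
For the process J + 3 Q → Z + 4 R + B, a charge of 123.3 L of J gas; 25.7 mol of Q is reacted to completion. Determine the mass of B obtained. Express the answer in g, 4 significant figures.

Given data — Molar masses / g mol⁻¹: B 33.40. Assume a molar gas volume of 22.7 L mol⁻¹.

n(J) = 123.3 / 22.7 = 5.432 mol
n(Q) = 25.70 mol
n/ν → J: 5.432, Q: 8.567; J is limiting.
n(B) = (1/1) × 5.432 = 5.432 mol
mass = 5.432 × 33.40 = 181.4 g

181.4 g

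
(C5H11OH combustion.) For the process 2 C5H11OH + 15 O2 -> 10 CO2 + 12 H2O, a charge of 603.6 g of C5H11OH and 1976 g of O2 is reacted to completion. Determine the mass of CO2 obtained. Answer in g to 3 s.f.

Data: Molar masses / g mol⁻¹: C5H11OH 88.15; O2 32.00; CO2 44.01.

1510 g

n(C5H11OH) = 603.6 / 88.15 = 6.847 mol
n(O2) = 1976 / 32.00 = 61.75 mol
n/ν for C5H11OH = 6.847/2 = 3.424
n/ν for O2 = 61.75/15 = 4.117
Smallest n/ν is C5H11OH → limiting reagent.
n(CO2) = (10/2) × 6.847 = 34.24 mol
mass = 34.24 × 44.01 = 1507 g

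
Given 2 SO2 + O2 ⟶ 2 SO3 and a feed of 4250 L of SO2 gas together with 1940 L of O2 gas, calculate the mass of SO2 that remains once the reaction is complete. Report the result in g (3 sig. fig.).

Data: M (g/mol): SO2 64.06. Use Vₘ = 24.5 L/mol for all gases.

967 g

n(SO2) = 4250 / 24.5 = 173.5 mol
n(O2) = 1940 / 24.5 = 79.18 mol
n/ν for SO2 = 173.5/2 = 86.75
n/ν for O2 = 79.18/1 = 79.18
Smallest n/ν is O2 → limiting reagent.
SO2 consumed = (2/1) × 79.18 = 158.4 mol
SO2 remaining = 173.5 − 158.4 = 15.10 mol
mass = 15.10 × 64.06 = 967.3 g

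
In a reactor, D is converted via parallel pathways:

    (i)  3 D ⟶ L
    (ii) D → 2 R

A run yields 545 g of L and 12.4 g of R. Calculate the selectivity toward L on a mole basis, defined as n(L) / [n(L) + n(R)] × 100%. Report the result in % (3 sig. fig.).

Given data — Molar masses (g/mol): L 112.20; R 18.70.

n(L) = 545 / 112.20 = 4.857 mol
n(R) = 12.4 / 18.70 = 0.6631 mol
selectivity = 4.857/(4.857+0.6631) × 100 = 87.99 %

88.0 %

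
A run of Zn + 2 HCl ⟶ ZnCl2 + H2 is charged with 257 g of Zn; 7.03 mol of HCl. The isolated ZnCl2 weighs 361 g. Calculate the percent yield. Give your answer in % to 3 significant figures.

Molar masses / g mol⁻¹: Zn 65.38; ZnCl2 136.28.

n(Zn) = 257.0 / 65.38 = 3.931 mol
n(HCl) = 7.030 mol
n/ν for Zn = 3.931/1 = 3.931
n/ν for HCl = 7.030/2 = 3.515
Smallest n/ν is HCl → limiting reagent.
theoretical n(ZnCl2) = (1/2) × 7.030 = 3.515 mol → 479.0 g
% yield = 361 / 479.0 × 100 = 75.37 %

75.4 %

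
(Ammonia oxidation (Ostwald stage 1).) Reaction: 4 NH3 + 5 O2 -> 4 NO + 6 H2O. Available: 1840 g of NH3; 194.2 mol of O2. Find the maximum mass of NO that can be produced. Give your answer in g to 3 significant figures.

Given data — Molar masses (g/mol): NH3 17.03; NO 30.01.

n(NH3) = 1840 / 17.03 = 108.0 mol
n(O2) = 194.2 mol
n/ν for NH3 = 108.0/4 = 27.00
n/ν for O2 = 194.2/5 = 38.84
Smallest n/ν is NH3 → limiting reagent.
n(NO) = (4/4) × 108.0 = 108.0 mol
mass = 108.0 × 30.01 = 3241 g

3240 g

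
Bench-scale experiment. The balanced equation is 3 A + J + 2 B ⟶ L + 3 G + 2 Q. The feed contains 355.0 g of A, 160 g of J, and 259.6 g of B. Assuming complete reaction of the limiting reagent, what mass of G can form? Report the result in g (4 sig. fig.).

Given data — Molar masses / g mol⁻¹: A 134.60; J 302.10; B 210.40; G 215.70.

342.7 g

n(A) = 355.0 / 134.60 = 2.637 mol
n(J) = 160.0 / 302.10 = 0.5296 mol
n(B) = 259.6 / 210.40 = 1.234 mol
n/ν → A: 0.8790, J: 0.5296, B: 0.6170; J is limiting.
n(G) = (3/1) × 0.5296 = 1.589 mol
mass = 1.589 × 215.70 = 342.7 g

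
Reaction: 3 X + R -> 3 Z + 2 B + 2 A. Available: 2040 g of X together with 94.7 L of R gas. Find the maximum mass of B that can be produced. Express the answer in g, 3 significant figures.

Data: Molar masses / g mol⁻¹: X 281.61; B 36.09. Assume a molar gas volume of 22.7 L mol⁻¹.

n(X) = 2040 / 281.61 = 7.244 mol
n(R) = 94.70 / 22.7 = 4.172 mol
n/ν for X = 7.244/3 = 2.415
n/ν for R = 4.172/1 = 4.172
Smallest n/ν is X → limiting reagent.
n(B) = (2/3) × 7.244 = 4.829 mol
mass = 4.829 × 36.09 = 174.3 g

174 g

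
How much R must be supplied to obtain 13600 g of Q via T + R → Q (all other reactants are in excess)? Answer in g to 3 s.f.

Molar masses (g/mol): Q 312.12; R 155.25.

n(Q) = 13600 / 312.12 = 43.57 mol
n(R) = (1/1) × 43.57 = 43.57 mol
mass = 43.57 × 155.25 = 6764 g

6760 g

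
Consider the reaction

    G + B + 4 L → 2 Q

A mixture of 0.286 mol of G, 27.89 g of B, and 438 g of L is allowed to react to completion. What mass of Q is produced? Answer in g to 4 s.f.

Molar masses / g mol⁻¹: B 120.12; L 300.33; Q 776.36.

n(G) = 0.2860 mol
n(B) = 27.89 / 120.12 = 0.2322 mol
n(L) = 438.0 / 300.33 = 1.458 mol
n/ν for G = 0.2860/1 = 0.2860
n/ν for B = 0.2322/1 = 0.2322
n/ν for L = 1.458/4 = 0.3645
Smallest n/ν is B → limiting reagent.
n(Q) = (2/1) × 0.2322 = 0.4644 mol
mass = 0.4644 × 776.36 = 360.5 g

360.5 g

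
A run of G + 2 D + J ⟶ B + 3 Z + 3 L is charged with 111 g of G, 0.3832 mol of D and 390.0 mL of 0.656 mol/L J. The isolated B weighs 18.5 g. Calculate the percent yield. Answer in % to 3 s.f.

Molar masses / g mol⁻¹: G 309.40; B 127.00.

76.0 %

n(G) = 111.0 / 309.40 = 0.3588 mol
n(D) = 0.3832 mol
n(J) = 0.656 × 390.0/1000 = 0.2558 mol
n/ν for G = 0.3588/1 = 0.3588
n/ν for D = 0.3832/2 = 0.1916
n/ν for J = 0.2558/1 = 0.2558
Smallest n/ν is D → limiting reagent.
theoretical n(B) = (1/2) × 0.3832 = 0.1916 mol → 24.33 g
% yield = 18.5 / 24.33 × 100 = 76.04 %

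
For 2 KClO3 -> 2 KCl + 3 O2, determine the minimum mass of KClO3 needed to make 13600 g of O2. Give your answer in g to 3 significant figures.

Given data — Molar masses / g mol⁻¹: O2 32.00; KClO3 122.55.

n(O2) = 13600 / 32.00 = 425.0 mol
n(KClO3) = (2/3) × 425.0 = 283.3 mol
mass = 283.3 × 122.55 = 34720 g

34700 g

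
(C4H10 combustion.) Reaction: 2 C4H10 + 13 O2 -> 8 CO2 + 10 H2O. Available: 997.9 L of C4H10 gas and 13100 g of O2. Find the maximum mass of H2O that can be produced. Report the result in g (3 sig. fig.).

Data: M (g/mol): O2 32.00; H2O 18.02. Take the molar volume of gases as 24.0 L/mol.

n(C4H10) = 997.9 / 24.0 = 41.58 mol
n(O2) = 13100 / 32.00 = 409.4 mol
n/ν for C4H10 = 41.58/2 = 20.79
n/ν for O2 = 409.4/13 = 31.49
Smallest n/ν is C4H10 → limiting reagent.
n(H2O) = (10/2) × 41.58 = 207.9 mol
mass = 207.9 × 18.02 = 3746 g

3750 g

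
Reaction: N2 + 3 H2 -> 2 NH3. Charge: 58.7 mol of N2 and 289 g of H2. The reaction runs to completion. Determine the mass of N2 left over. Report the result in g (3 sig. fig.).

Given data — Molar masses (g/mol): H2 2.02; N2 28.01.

308 g

n(N2) = 58.70 mol
n(H2) = 289.0 / 2.02 = 143.1 mol
n/ν for N2 = 58.70/1 = 58.70
n/ν for H2 = 143.1/3 = 47.70
Smallest n/ν is H2 → limiting reagent.
N2 consumed = (1/3) × 143.1 = 47.70 mol
N2 remaining = 58.70 − 47.70 = 11.00 mol
mass = 11.00 × 28.01 = 308.1 g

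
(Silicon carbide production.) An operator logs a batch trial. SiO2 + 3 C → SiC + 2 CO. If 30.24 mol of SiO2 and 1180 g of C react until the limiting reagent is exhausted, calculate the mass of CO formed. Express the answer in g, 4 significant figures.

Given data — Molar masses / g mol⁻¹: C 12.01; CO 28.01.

1694 g

n(SiO2) = 30.24 mol
n(C) = 1180 / 12.01 = 98.25 mol
n/ν for SiO2 = 30.24/1 = 30.24
n/ν for C = 98.25/3 = 32.75
Smallest n/ν is SiO2 → limiting reagent.
n(CO) = (2/1) × 30.24 = 60.48 mol
mass = 60.48 × 28.01 = 1694 g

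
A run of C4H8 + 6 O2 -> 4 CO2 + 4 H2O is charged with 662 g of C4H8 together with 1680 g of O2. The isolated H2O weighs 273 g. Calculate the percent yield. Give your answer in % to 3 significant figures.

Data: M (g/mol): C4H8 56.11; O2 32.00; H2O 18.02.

43.3 %

n(C4H8) = 662.0 / 56.11 = 11.80 mol
n(O2) = 1680 / 32.00 = 52.50 mol
n/ν → C4H8: 11.80, O2: 8.750; O2 is limiting.
theoretical n(H2O) = (4/6) × 52.50 = 35.00 mol → 630.7 g
% yield = 273 / 630.7 × 100 = 43.29 %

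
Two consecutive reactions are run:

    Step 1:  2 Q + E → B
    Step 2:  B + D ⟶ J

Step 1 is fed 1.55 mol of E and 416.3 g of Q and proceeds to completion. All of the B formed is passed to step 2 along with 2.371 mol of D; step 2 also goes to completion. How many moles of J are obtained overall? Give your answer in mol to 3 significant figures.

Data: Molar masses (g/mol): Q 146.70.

1.42 mol

Step 1:
n(E) = 1.550 mol
n(Q) = 416.3 / 146.70 = 2.838 mol
n/ν for E = 1.550/1 = 1.550
n/ν for Q = 2.838/2 = 1.419
Smallest n/ν is Q → limiting reagent.
n(B) produced = (1/2) × 2.838 = 1.419 mol
Step 2:
n(B) available = 1.419 mol
n(D) = 2.371 mol
n/ν for B = 1.419/1 = 1.419
n/ν for D = 2.371/1 = 2.371
Smallest n/ν is B → limiting reagent.
n(J) = (1/1) × 1.419 = 1.419 mol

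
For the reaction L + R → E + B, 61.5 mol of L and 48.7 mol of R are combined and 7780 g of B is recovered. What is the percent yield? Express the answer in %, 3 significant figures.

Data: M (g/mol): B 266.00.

n(L) = 61.50 mol
n(R) = 48.70 mol
n/ν for L = 61.50/1 = 61.50
n/ν for R = 48.70/1 = 48.70
Smallest n/ν is R → limiting reagent.
theoretical n(B) = (1/1) × 48.70 = 48.70 mol → 12950 g
% yield = 7780 / 12950 × 100 = 60.08 %

60.1 %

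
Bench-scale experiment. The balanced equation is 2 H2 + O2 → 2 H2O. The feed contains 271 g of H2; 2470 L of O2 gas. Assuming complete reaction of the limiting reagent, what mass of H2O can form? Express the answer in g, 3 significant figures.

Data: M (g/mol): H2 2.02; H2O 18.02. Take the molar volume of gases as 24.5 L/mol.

n(H2) = 271.0 / 2.02 = 134.2 mol
n(O2) = 2470 / 24.5 = 100.8 mol
n/ν for H2 = 134.2/2 = 67.10
n/ν for O2 = 100.8/1 = 100.8
Smallest n/ν is H2 → limiting reagent.
n(H2O) = (2/2) × 134.2 = 134.2 mol
mass = 134.2 × 18.02 = 2418 g

2420 g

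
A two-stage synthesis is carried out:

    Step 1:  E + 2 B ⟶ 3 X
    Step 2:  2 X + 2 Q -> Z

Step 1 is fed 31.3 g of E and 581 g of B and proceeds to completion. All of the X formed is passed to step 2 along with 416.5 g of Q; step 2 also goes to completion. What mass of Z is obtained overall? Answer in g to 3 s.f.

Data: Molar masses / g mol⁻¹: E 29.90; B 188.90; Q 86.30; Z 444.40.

Step 1:
n(E) = 31.30 / 29.90 = 1.047 mol
n(B) = 581.0 / 188.90 = 3.076 mol
n/ν for E = 1.047/1 = 1.047
n/ν for B = 3.076/2 = 1.538
Smallest n/ν is E → limiting reagent.
n(X) produced = (3/1) × 1.047 = 3.141 mol
Step 2:
n(X) available = 3.141 mol
n(Q) = 416.5 / 86.30 = 4.826 mol
n/ν for X = 3.141/2 = 1.571
n/ν for Q = 4.826/2 = 2.413
Smallest n/ν is X → limiting reagent.
n(Z) = (1/2) × 3.141 = 1.571 mol
mass = 1.571 × 444.40 = 698.2 g

698 g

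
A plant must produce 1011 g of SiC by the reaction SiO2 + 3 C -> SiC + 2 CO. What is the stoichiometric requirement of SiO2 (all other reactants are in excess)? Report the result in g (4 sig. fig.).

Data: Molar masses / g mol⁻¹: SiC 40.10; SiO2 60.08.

n(SiC) = 1011 / 40.10 = 25.21 mol
n(SiO2) = (1/1) × 25.21 = 25.21 mol
mass = 25.21 × 60.08 = 1515 g

1515 g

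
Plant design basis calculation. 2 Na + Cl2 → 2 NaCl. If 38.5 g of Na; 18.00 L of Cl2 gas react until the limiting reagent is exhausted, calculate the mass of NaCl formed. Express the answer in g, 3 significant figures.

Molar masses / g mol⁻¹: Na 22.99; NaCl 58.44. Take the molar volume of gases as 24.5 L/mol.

85.9 g

n(Na) = 38.50 / 22.99 = 1.675 mol
n(Cl2) = 18.00 / 24.5 = 0.7347 mol
n/ν for Na = 1.675/2 = 0.8375
n/ν for Cl2 = 0.7347/1 = 0.7347
Smallest n/ν is Cl2 → limiting reagent.
n(NaCl) = (2/1) × 0.7347 = 1.469 mol
mass = 1.469 × 58.44 = 85.85 g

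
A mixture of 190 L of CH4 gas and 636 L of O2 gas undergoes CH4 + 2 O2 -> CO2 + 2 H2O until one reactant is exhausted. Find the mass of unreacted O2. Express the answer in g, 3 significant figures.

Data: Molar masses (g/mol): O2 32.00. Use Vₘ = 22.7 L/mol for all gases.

361 g

n(CH4) = 190.0 / 22.7 = 8.370 mol
n(O2) = 636.0 / 22.7 = 28.02 mol
n/ν for CH4 = 8.370/1 = 8.370
n/ν for O2 = 28.02/2 = 14.01
Smallest n/ν is CH4 → limiting reagent.
O2 consumed = (2/1) × 8.370 = 16.74 mol
O2 remaining = 28.02 − 16.74 = 11.28 mol
mass = 11.28 × 32.00 = 361.0 g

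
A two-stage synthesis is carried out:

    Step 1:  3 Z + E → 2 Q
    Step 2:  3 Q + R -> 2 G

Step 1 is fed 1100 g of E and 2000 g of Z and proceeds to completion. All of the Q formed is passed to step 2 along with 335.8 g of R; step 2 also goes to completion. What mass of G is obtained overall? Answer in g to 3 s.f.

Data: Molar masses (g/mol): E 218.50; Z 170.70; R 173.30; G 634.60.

Step 1:
n(E) = 1100 / 218.50 = 5.034 mol
n(Z) = 2000 / 170.70 = 11.72 mol
n/ν for E = 5.034/1 = 5.034
n/ν for Z = 11.72/3 = 3.907
Smallest n/ν is Z → limiting reagent.
n(Q) produced = (2/3) × 11.72 = 7.813 mol
Step 2:
n(Q) available = 7.813 mol
n(R) = 335.8 / 173.30 = 1.938 mol
n/ν for Q = 7.813/3 = 2.604
n/ν for R = 1.938/1 = 1.938
Smallest n/ν is R → limiting reagent.
n(G) = (2/1) × 1.938 = 3.876 mol
mass = 3.876 × 634.60 = 2460 g

2460 g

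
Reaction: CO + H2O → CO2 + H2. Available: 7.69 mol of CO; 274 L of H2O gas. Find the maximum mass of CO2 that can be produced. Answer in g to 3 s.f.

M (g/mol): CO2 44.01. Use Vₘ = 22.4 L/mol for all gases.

n(CO) = 7.690 mol
n(H2O) = 274.0 / 22.4 = 12.23 mol
n/ν → CO: 7.690, H2O: 12.23; CO is limiting.
n(CO2) = (1/1) × 7.690 = 7.690 mol
mass = 7.690 × 44.01 = 338.4 g

338 g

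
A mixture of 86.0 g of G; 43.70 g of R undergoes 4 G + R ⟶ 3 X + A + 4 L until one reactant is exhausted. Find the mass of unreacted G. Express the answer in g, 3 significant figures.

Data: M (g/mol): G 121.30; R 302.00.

n(G) = 86.00 / 121.30 = 0.7090 mol
n(R) = 43.70 / 302.00 = 0.1447 mol
n/ν for G = 0.7090/4 = 0.1773
n/ν for R = 0.1447/1 = 0.1447
Smallest n/ν is R → limiting reagent.
G consumed = (4/1) × 0.1447 = 0.5788 mol
G remaining = 0.7090 − 0.5788 = 0.1302 mol
mass = 0.1302 × 121.30 = 15.79 g

15.8 g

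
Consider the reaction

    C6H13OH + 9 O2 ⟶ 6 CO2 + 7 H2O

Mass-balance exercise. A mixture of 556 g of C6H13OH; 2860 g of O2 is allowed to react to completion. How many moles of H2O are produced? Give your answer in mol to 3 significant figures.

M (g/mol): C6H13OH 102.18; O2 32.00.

n(C6H13OH) = 556.0 / 102.18 = 5.441 mol
n(O2) = 2860 / 32.00 = 89.38 mol
n/ν → C6H13OH: 5.441, O2: 9.931; C6H13OH is limiting.
n(H2O) = (7/1) × 5.441 = 38.09 mol

38.1 mol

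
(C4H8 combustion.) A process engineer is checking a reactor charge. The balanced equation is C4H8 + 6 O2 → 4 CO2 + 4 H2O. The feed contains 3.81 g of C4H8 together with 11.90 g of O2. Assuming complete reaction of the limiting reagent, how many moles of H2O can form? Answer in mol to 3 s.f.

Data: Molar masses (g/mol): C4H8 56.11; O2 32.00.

n(C4H8) = 3.810 / 56.11 = 0.06790 mol
n(O2) = 11.90 / 32.00 = 0.3719 mol
n/ν for C4H8 = 0.06790/1 = 0.06790
n/ν for O2 = 0.3719/6 = 0.06198
Smallest n/ν is O2 → limiting reagent.
n(H2O) = (4/6) × 0.3719 = 0.2479 mol

0.248 mol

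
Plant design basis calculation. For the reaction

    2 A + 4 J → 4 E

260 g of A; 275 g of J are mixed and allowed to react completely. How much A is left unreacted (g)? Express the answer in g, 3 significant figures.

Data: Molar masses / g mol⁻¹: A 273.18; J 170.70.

40.0 g

n(A) = 260.0 / 273.18 = 0.9518 mol
n(J) = 275.0 / 170.70 = 1.611 mol
n/ν → A: 0.4759, J: 0.4028; J is limiting.
A consumed = (2/4) × 1.611 = 0.8055 mol
A remaining = 0.9518 − 0.8055 = 0.1463 mol
mass = 0.1463 × 273.18 = 39.97 g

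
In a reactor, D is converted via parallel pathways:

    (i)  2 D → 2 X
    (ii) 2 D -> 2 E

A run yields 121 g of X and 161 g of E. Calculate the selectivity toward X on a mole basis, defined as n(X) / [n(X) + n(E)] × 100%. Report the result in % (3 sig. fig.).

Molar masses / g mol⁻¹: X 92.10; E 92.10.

42.9 %

n(X) = 121 / 92.10 = 1.314 mol
n(E) = 161 / 92.10 = 1.748 mol
selectivity = 1.314/(1.314+1.748) × 100 = 42.91 %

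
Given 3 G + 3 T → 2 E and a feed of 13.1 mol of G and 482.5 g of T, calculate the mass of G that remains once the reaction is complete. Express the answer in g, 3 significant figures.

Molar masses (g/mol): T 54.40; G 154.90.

655 g

n(G) = 13.10 mol
n(T) = 482.5 / 54.40 = 8.869 mol
n/ν → G: 4.367, T: 2.956; T is limiting.
G consumed = (3/3) × 8.869 = 8.869 mol
G remaining = 13.10 − 8.869 = 4.231 mol
mass = 4.231 × 154.90 = 655.4 g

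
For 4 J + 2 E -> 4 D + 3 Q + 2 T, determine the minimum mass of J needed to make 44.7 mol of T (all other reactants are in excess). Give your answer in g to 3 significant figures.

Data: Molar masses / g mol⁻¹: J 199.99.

17900 g

n(T) = 44.70 mol
n(J) = (4/2) × 44.70 = 89.40 mol
mass = 89.40 × 199.99 = 17880 g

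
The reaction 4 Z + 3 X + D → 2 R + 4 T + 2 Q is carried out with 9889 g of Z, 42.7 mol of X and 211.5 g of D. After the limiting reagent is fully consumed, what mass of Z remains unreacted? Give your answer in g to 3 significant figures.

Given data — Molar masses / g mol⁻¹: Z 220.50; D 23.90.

2080 g

n(Z) = 9889 / 220.50 = 44.85 mol
n(X) = 42.70 mol
n(D) = 211.5 / 23.90 = 8.849 mol
n/ν for Z = 44.85/4 = 11.21
n/ν for X = 42.70/3 = 14.23
n/ν for D = 8.849/1 = 8.849
Smallest n/ν is D → limiting reagent.
Z consumed = (4/1) × 8.849 = 35.40 mol
Z remaining = 44.85 − 35.40 = 9.450 mol
mass = 9.450 × 220.50 = 2084 g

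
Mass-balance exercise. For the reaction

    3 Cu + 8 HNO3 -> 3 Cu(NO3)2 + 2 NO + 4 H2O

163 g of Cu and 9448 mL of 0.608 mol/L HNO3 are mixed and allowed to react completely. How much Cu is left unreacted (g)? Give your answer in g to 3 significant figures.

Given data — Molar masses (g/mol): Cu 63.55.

n(Cu) = 163.0 / 63.55 = 2.565 mol
n(HNO3) = 0.608 × 9448/1000 = 5.744 mol
n/ν → Cu: 0.8550, HNO3: 0.7180; HNO3 is limiting.
Cu consumed = (3/8) × 5.744 = 2.154 mol
Cu remaining = 2.565 − 2.154 = 0.4110 mol
mass = 0.4110 × 63.55 = 26.12 g

26.1 g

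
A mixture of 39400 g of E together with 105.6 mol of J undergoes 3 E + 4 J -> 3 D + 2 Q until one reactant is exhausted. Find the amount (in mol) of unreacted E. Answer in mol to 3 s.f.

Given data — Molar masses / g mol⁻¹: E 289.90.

n(E) = 39400 / 289.90 = 135.9 mol
n(J) = 105.6 mol
n/ν → E: 45.30, J: 26.40; J is limiting.
E consumed = (3/4) × 105.6 = 79.20 mol
E remaining = 135.9 − 79.20 = 56.70 mol

56.7 mol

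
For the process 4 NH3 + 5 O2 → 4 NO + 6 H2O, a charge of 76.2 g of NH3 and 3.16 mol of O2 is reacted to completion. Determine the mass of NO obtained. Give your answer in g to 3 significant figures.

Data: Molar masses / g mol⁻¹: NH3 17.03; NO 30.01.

75.9 g

n(NH3) = 76.20 / 17.03 = 4.474 mol
n(O2) = 3.160 mol
n/ν for NH3 = 4.474/4 = 1.119
n/ν for O2 = 3.160/5 = 0.6320
Smallest n/ν is O2 → limiting reagent.
n(NO) = (4/5) × 3.160 = 2.528 mol
mass = 2.528 × 30.01 = 75.87 g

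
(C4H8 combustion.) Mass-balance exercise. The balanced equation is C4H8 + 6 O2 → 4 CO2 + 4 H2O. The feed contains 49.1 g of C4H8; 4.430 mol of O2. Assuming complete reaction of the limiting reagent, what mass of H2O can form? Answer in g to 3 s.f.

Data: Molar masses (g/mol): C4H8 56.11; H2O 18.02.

n(C4H8) = 49.10 / 56.11 = 0.8751 mol
n(O2) = 4.430 mol
n/ν → C4H8: 0.8751, O2: 0.7383; O2 is limiting.
n(H2O) = (4/6) × 4.430 = 2.953 mol
mass = 2.953 × 18.02 = 53.21 g

53.2 g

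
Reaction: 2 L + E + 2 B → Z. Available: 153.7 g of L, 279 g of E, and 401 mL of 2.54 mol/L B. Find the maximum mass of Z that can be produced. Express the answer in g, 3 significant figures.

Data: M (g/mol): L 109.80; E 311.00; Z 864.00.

440 g

n(L) = 153.7 / 109.80 = 1.400 mol
n(E) = 279.0 / 311.00 = 0.8971 mol
n(B) = 2.54 × 401.0/1000 = 1.019 mol
n/ν → L: 0.7000, E: 0.8971, B: 0.5095; B is limiting.
n(Z) = (1/2) × 1.019 = 0.5095 mol
mass = 0.5095 × 864.00 = 440.2 g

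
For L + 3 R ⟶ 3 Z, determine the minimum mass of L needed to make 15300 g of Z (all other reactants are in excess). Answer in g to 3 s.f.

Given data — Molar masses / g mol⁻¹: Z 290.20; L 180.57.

3170 g

n(Z) = 15300 / 290.20 = 52.72 mol
n(L) = (1/3) × 52.72 = 17.57 mol
mass = 17.57 × 180.57 = 3173 g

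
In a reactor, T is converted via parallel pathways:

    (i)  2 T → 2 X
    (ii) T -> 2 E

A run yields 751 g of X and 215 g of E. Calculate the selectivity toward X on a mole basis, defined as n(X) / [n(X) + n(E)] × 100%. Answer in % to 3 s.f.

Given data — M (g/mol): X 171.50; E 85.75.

63.6 %

n(X) = 751 / 171.50 = 4.379 mol
n(E) = 215 / 85.75 = 2.507 mol
selectivity = 4.379/(4.379+2.507) × 100 = 63.59 %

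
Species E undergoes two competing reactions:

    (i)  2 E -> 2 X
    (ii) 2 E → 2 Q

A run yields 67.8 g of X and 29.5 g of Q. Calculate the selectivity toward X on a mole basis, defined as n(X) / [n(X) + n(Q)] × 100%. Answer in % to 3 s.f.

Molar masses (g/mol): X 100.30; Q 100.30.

69.7 %

n(X) = 67.8 / 100.30 = 0.6760 mol
n(Q) = 29.5 / 100.30 = 0.2941 mol
selectivity = 0.6760/(0.6760+0.2941) × 100 = 69.68 %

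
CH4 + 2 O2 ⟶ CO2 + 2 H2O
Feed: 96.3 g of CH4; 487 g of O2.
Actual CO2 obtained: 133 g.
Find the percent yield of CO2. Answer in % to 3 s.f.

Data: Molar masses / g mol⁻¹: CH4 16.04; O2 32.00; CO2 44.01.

n(CH4) = 96.30 / 16.04 = 6.004 mol
n(O2) = 487.0 / 32.00 = 15.22 mol
n/ν → CH4: 6.004, O2: 7.610; CH4 is limiting.
theoretical n(CO2) = (1/1) × 6.004 = 6.004 mol → 264.2 g
% yield = 133 / 264.2 × 100 = 50.34 %

50.3 %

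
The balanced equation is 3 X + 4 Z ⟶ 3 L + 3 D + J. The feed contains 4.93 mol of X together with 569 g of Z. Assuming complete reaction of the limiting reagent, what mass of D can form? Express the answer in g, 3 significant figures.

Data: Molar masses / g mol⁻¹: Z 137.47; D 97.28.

302 g

n(X) = 4.930 mol
n(Z) = 569.0 / 137.47 = 4.139 mol
n/ν for X = 4.930/3 = 1.643
n/ν for Z = 4.139/4 = 1.035
Smallest n/ν is Z → limiting reagent.
n(D) = (3/4) × 4.139 = 3.104 mol
mass = 3.104 × 97.28 = 302.0 g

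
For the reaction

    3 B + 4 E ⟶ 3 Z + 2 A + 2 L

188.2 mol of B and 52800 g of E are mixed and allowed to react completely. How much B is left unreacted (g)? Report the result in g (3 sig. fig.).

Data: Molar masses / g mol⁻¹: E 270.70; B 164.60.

n(B) = 188.2 mol
n(E) = 52800 / 270.70 = 195.0 mol
n/ν → B: 62.73, E: 48.75; E is limiting.
B consumed = (3/4) × 195.0 = 146.3 mol
B remaining = 188.2 − 146.3 = 41.90 mol
mass = 41.90 × 164.60 = 6897 g

6900 g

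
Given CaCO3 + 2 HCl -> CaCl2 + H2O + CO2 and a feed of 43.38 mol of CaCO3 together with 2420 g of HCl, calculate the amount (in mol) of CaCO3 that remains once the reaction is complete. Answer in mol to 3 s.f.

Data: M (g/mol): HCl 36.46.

n(CaCO3) = 43.38 mol
n(HCl) = 2420 / 36.46 = 66.37 mol
n/ν for CaCO3 = 43.38/1 = 43.38
n/ν for HCl = 66.37/2 = 33.19
Smallest n/ν is HCl → limiting reagent.
CaCO3 consumed = (1/2) × 66.37 = 33.19 mol
CaCO3 remaining = 43.38 − 33.19 = 10.19 mol

10.2 mol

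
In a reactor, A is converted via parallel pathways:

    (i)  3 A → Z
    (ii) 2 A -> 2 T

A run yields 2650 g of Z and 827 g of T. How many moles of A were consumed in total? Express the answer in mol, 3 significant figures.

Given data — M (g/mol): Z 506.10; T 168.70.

20.6 mol

n(Z) = 2650 / 506.10 = 5.236 mol
n(T) = 827 / 168.70 = 4.902 mol
n(A) via (i) = (3/1)×5.236 = 15.71 mol
n(A) via (ii) = (2/2)×4.902 = 4.902 mol
total n(A) = 15.71 + 4.902 = 20.61 mol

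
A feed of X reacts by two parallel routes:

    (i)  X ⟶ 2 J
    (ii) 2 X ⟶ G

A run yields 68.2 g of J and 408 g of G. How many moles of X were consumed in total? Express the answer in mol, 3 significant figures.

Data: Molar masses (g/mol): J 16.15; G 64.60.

14.7 mol

n(J) = 68.2 / 16.15 = 4.223 mol
n(G) = 408 / 64.60 = 6.316 mol
n(X) via (i) = (1/2)×4.223 = 2.112 mol
n(X) via (ii) = (2/1)×6.316 = 12.63 mol
total n(X) = 2.112 + 12.63 = 14.74 mol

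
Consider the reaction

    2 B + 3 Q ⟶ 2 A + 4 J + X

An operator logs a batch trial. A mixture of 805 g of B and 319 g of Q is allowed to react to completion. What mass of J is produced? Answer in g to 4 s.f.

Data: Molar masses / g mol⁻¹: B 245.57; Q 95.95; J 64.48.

285.8 g

n(B) = 805.0 / 245.57 = 3.278 mol
n(Q) = 319.0 / 95.95 = 3.325 mol
n/ν → B: 1.639, Q: 1.108; Q is limiting.
n(J) = (4/3) × 3.325 = 4.433 mol
mass = 4.433 × 64.48 = 285.8 g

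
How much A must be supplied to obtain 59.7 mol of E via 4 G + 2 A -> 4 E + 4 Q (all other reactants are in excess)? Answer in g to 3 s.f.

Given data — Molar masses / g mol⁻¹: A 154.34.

4610 g

n(E) = 59.70 mol
n(A) = (2/4) × 59.70 = 29.85 mol
mass = 29.85 × 154.34 = 4607 g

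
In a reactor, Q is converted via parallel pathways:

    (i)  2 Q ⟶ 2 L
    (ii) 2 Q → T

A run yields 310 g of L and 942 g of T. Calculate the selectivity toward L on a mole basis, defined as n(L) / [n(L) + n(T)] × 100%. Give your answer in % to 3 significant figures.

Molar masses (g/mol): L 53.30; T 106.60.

n(L) = 310 / 53.30 = 5.816 mol
n(T) = 942 / 106.60 = 8.837 mol
selectivity = 5.816/(5.816+8.837) × 100 = 39.69 %

39.7 %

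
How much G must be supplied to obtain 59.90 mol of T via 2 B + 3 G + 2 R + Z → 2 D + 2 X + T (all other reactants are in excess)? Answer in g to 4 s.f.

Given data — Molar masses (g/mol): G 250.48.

n(T) = 59.90 mol
n(G) = (3/1) × 59.90 = 179.7 mol
mass = 179.7 × 250.48 = 45010 g

45010 g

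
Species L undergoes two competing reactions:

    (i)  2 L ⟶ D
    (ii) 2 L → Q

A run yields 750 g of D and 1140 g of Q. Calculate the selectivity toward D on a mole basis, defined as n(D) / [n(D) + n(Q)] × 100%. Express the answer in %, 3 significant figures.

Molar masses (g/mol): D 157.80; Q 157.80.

39.7 %

n(D) = 750 / 157.80 = 4.753 mol
n(Q) = 1140 / 157.80 = 7.224 mol
selectivity = 4.753/(4.753+7.224) × 100 = 39.68 %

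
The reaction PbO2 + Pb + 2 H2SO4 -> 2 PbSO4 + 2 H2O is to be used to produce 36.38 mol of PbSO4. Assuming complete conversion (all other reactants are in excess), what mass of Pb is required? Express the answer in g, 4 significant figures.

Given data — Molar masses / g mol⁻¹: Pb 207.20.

n(PbSO4) = 36.38 mol
n(Pb) = (1/2) × 36.38 = 18.19 mol
mass = 18.19 × 207.20 = 3769 g

3769 g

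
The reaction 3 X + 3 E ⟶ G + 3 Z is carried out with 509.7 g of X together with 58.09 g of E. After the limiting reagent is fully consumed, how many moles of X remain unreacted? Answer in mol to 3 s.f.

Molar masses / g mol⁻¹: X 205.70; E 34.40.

n(X) = 509.7 / 205.70 = 2.478 mol
n(E) = 58.09 / 34.40 = 1.689 mol
n/ν for X = 2.478/3 = 0.8260
n/ν for E = 1.689/3 = 0.5630
Smallest n/ν is E → limiting reagent.
X consumed = (3/3) × 1.689 = 1.689 mol
X remaining = 2.478 − 1.689 = 0.7890 mol

0.789 mol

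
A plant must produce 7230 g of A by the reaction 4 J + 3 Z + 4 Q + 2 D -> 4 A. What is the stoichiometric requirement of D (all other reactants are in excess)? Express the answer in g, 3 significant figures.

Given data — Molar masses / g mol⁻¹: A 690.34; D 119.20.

n(A) = 7230 / 690.34 = 10.47 mol
n(D) = (2/4) × 10.47 = 5.235 mol
mass = 5.235 × 119.20 = 624.0 g

624 g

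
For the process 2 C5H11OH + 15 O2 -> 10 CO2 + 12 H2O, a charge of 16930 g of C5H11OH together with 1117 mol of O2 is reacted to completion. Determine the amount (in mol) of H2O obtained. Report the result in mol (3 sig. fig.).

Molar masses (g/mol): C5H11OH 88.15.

894 mol

n(C5H11OH) = 16930 / 88.15 = 192.1 mol
n(O2) = 1117 mol
n/ν for C5H11OH = 192.1/2 = 96.05
n/ν for O2 = 1117/15 = 74.47
Smallest n/ν is O2 → limiting reagent.
n(H2O) = (12/15) × 1117 = 893.6 mol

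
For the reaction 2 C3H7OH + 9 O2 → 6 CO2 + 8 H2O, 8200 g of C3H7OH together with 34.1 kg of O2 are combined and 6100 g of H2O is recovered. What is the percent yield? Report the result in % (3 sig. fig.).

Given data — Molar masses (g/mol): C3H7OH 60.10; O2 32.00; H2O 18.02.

62.0 %

n(C3H7OH) = 8200 / 60.10 = 136.4 mol
n(O2) = 34.10×1000 / 32.00 = 1066 mol
n/ν for C3H7OH = 136.4/2 = 68.20
n/ν for O2 = 1066/9 = 118.4
Smallest n/ν is C3H7OH → limiting reagent.
theoretical n(H2O) = (8/2) × 136.4 = 545.6 mol → 9832 g
% yield = 6100 / 9832 × 100 = 62.04 %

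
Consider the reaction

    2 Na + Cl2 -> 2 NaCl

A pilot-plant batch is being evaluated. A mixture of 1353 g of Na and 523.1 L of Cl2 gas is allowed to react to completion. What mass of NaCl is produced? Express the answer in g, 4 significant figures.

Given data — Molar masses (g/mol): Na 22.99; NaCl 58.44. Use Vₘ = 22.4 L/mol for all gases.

2729 g

n(Na) = 1353 / 22.99 = 58.85 mol
n(Cl2) = 523.1 / 22.4 = 23.35 mol
n/ν for Na = 58.85/2 = 29.43
n/ν for Cl2 = 23.35/1 = 23.35
Smallest n/ν is Cl2 → limiting reagent.
n(NaCl) = (2/1) × 23.35 = 46.70 mol
mass = 46.70 × 58.44 = 2729 g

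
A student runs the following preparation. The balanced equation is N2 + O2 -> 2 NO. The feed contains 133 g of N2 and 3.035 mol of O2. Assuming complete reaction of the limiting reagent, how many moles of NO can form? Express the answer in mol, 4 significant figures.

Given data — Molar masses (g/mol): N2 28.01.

n(N2) = 133.0 / 28.01 = 4.748 mol
n(O2) = 3.035 mol
n/ν for N2 = 4.748/1 = 4.748
n/ν for O2 = 3.035/1 = 3.035
Smallest n/ν is O2 → limiting reagent.
n(NO) = (2/1) × 3.035 = 6.070 mol

6.070 mol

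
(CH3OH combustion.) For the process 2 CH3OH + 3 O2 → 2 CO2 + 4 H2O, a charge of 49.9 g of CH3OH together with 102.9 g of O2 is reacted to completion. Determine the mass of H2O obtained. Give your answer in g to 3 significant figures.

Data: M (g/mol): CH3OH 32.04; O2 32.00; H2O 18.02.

n(CH3OH) = 49.90 / 32.04 = 1.557 mol
n(O2) = 102.9 / 32.00 = 3.216 mol
n/ν for CH3OH = 1.557/2 = 0.7785
n/ν for O2 = 3.216/3 = 1.072
Smallest n/ν is CH3OH → limiting reagent.
n(H2O) = (4/2) × 1.557 = 3.114 mol
mass = 3.114 × 18.02 = 56.11 g

56.1 g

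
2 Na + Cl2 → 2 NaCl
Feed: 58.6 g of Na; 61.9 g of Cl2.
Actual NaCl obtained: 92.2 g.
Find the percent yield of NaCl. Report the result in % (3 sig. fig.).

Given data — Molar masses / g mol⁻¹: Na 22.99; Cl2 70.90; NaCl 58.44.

n(Na) = 58.60 / 22.99 = 2.549 mol
n(Cl2) = 61.90 / 70.90 = 0.8731 mol
n/ν for Na = 2.549/2 = 1.275
n/ν for Cl2 = 0.8731/1 = 0.8731
Smallest n/ν is Cl2 → limiting reagent.
theoretical n(NaCl) = (2/1) × 0.8731 = 1.746 mol → 102.0 g
% yield = 92.2 / 102.0 × 100 = 90.39 %

90.4 %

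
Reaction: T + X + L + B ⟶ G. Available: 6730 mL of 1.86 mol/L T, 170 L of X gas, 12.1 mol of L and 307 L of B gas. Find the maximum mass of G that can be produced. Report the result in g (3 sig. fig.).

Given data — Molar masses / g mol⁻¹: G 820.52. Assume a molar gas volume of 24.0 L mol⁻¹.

5810 g

n(T) = 1.86 × 6730/1000 = 12.52 mol
n(X) = 170.0 / 24.0 = 7.083 mol
n(L) = 12.10 mol
n(B) = 307.0 / 24.0 = 12.79 mol
n/ν → T: 12.52, X: 7.083, L: 12.10, B: 12.79; X is limiting.
n(G) = (1/1) × 7.083 = 7.083 mol
mass = 7.083 × 820.52 = 5812 g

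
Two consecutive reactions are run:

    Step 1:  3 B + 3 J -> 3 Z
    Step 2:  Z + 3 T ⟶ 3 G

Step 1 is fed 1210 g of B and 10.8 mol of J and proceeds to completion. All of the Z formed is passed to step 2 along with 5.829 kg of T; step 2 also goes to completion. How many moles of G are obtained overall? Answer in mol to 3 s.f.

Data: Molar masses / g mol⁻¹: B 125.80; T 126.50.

28.9 mol

Step 1:
n(B) = 1210 / 125.80 = 9.618 mol
n(J) = 10.80 mol
n/ν → B: 3.206, J: 3.600; B is limiting.
n(Z) produced = (3/3) × 9.618 = 9.618 mol
Step 2:
n(Z) available = 9.618 mol
n(T) = 5.829×1000 / 126.50 = 46.08 mol
n/ν → Z: 9.618, T: 15.36; Z is limiting.
n(G) = (3/1) × 9.618 = 28.85 mol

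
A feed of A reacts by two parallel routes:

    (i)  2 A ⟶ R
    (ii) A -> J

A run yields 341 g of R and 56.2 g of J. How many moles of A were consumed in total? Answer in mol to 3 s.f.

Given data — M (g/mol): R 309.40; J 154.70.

n(R) = 341 / 309.40 = 1.102 mol
n(J) = 56.2 / 154.70 = 0.3633 mol
n(A) via (i) = (2/1)×1.102 = 2.204 mol
n(A) via (ii) = (1/1)×0.3633 = 0.3633 mol
total n(A) = 2.204 + 0.3633 = 2.567 mol

2.57 mol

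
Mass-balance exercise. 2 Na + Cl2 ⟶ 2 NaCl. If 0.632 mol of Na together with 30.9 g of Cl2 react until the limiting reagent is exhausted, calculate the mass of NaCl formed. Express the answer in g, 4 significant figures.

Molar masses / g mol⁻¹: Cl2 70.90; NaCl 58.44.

n(Na) = 0.6320 mol
n(Cl2) = 30.90 / 70.90 = 0.4358 mol
n/ν for Na = 0.6320/2 = 0.3160
n/ν for Cl2 = 0.4358/1 = 0.4358
Smallest n/ν is Na → limiting reagent.
n(NaCl) = (2/2) × 0.6320 = 0.6320 mol
mass = 0.6320 × 58.44 = 36.93 g

36.93 g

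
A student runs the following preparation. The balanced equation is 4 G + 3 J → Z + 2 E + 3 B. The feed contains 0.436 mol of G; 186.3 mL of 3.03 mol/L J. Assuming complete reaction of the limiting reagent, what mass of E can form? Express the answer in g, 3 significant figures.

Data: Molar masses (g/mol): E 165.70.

n(G) = 0.4360 mol
n(J) = 3.03 × 186.3/1000 = 0.5645 mol
n/ν → G: 0.1090, J: 0.1882; G is limiting.
n(E) = (2/4) × 0.4360 = 0.2180 mol
mass = 0.2180 × 165.70 = 36.12 g

36.1 g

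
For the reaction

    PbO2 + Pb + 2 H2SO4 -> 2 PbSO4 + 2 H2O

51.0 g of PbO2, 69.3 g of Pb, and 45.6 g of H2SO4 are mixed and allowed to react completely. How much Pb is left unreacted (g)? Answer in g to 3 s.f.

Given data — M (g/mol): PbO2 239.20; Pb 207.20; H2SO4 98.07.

n(PbO2) = 51.00 / 239.20 = 0.2132 mol
n(Pb) = 69.30 / 207.20 = 0.3345 mol
n(H2SO4) = 45.60 / 98.07 = 0.4650 mol
n/ν → PbO2: 0.2132, Pb: 0.3345, H2SO4: 0.2325; PbO2 is limiting.
Pb consumed = (1/1) × 0.2132 = 0.2132 mol
Pb remaining = 0.3345 − 0.2132 = 0.1213 mol
mass = 0.1213 × 207.20 = 25.13 g

25.1 g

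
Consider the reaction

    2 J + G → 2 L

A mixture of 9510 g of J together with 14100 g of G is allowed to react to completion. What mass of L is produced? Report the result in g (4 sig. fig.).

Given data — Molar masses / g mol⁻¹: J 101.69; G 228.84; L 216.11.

20210 g

n(J) = 9510 / 101.69 = 93.52 mol
n(G) = 14100 / 228.84 = 61.62 mol
n/ν for J = 93.52/2 = 46.76
n/ν for G = 61.62/1 = 61.62
Smallest n/ν is J → limiting reagent.
n(L) = (2/2) × 93.52 = 93.52 mol
mass = 93.52 × 216.11 = 20210 g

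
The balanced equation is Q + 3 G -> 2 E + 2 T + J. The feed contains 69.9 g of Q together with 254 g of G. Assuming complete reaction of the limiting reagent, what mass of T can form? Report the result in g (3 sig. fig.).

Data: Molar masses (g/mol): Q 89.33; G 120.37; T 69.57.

n(Q) = 69.90 / 89.33 = 0.7825 mol
n(G) = 254.0 / 120.37 = 2.110 mol
n/ν for Q = 0.7825/1 = 0.7825
n/ν for G = 2.110/3 = 0.7033
Smallest n/ν is G → limiting reagent.
n(T) = (2/3) × 2.110 = 1.407 mol
mass = 1.407 × 69.57 = 97.88 g

97.9 g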